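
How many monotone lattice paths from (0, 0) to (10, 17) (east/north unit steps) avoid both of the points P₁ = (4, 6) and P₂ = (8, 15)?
Number of paths = 3796341

Inclusion–exclusion. Total paths: C(27, 10) = 8436285. Through P₁: C(10, 4)·C(17, 6) = 2598960. Through P₂: C(23, 8)·C(4, 2) = 2941884. Since P₁ is strictly southwest of P₂, a monotone path through both must visit P₁ then P₂; paths through both = C(10, 4)·C(13, 4)·C(4, 2) = 900900. Avoid both = 8436285 − 2598960 − 2941884 + 900900 = 3796341.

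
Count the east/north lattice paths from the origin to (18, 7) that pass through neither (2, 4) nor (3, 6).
Number of paths = 465541

Inclusion–exclusion. Total paths: C(25, 18) = 480700. Through P₁: C(6, 2)·C(19, 16) = 14535. Through P₂: C(9, 3)·C(16, 15) = 1344. Since P₁ is strictly southwest of P₂, a monotone path through both must visit P₁ then P₂; paths through both = C(6, 2)·C(3, 1)·C(16, 15) = 720. Avoid both = 480700 − 14535 − 1344 + 720 = 465541.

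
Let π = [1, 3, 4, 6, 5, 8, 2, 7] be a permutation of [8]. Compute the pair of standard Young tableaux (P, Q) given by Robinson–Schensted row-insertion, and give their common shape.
P = [1, 2, 4, 5, 7] / [3, 8] / [6];  Q = [1, 2, 3, 4, 6] / [5, 8] / [7];  common shape = (5, 2, 1)

Row-insert the values π_1, π_2, … into P one at a time, bumping the leftmost entry strictly greater than the inserted value down to the next row. The recording tableau Q records, in position (i, j), the step at which that cell was added to P.
  Insert 1 (step 1): P = [1];  Q = [1]
  Insert 3 (step 2): P = [1, 3];  Q = [1, 2]
  Insert 4 (step 3): P = [1, 3, 4];  Q = [1, 2, 3]
  Insert 6 (step 4): P = [1, 3, 4, 6];  Q = [1, 2, 3, 4]
  Insert 5 (step 5): P = [1, 3, 4, 5] / [6];  Q = [1, 2, 3, 4] / [5]
  Insert 8 (step 6): P = [1, 3, 4, 5, 8] / [6];  Q = [1, 2, 3, 4, 6] / [5]
  Insert 2 (step 7): P = [1, 2, 4, 5, 8] / [3] / [6];  Q = [1, 2, 3, 4, 6] / [5] / [7]
  Insert 7 (step 8): P = [1, 2, 4, 5, 7] / [3, 8] / [6];  Q = [1, 2, 3, 4, 6] / [5, 8] / [7]
Final shape: (5, 2, 1).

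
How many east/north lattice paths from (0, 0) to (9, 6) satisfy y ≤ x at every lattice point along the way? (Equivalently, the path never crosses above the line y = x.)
Number of paths = 2002

By the reflection principle (André's argument), the number of monotone paths to (9, 6) with n ≤ m that never go above y = x is C(15, 9) − C(15, 10) = 5005 − 3003 = 2002.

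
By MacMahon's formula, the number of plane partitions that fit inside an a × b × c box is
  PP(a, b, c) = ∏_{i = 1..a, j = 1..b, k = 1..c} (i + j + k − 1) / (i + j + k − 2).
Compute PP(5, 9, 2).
PP(5, 9, 2) = 1002001

Evaluate the triple product over i = 1..5, j = 1..9, k = 1..2. The factors are (2/1) · (3/2) · (3/2) · (4/3) · (4/3) · (5/4) · (5/4) · (6/5) · … (90 factors total). The numerators and denominators telescope so the product is an integer; carrying out the multiplication exactly gives PP(5, 9, 2) = 1002001.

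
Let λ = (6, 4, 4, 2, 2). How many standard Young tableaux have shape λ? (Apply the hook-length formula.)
# SYT of shape (6, 4, 4, 2, 2) = 6534528

Hook-length formula: f^λ = n! / Π hook(c), product over all cells c of the Young diagram. For λ = (6, 4, 4, 2, 2), n = 18 boxes. Hook lengths by row (left-to-right, top-to-bottom): [10, 9, 6, 5, 2, 1]; [7, 6, 3, 2]; [6, 5, 2, 1]; [3, 2]; [2, 1]. Product of hooks = 979776000. So f^λ = 18! / 979776000 = 6402373705728000 / 979776000 = 6534528.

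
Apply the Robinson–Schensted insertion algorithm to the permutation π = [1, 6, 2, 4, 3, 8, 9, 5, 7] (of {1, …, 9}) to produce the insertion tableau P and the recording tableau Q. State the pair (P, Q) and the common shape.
P = [1, 2, 3, 5, 7] / [4, 8, 9] / [6];  Q = [1, 2, 4, 6, 7] / [3, 8, 9] / [5];  common shape = (5, 3, 1)

Row-insert the values π_1, π_2, … into P one at a time, bumping the leftmost entry strictly greater than the inserted value down to the next row. The recording tableau Q records, in position (i, j), the step at which that cell was added to P.
  Insert 1 (step 1): P = [1];  Q = [1]
  Insert 6 (step 2): P = [1, 6];  Q = [1, 2]
  Insert 2 (step 3): P = [1, 2] / [6];  Q = [1, 2] / [3]
  Insert 4 (step 4): P = [1, 2, 4] / [6];  Q = [1, 2, 4] / [3]
  Insert 3 (step 5): P = [1, 2, 3] / [4] / [6];  Q = [1, 2, 4] / [3] / [5]
  Insert 8 (step 6): P = [1, 2, 3, 8] / [4] / [6];  Q = [1, 2, 4, 6] / [3] / [5]
  Insert 9 (step 7): P = [1, 2, 3, 8, 9] / [4] / [6];  Q = [1, 2, 4, 6, 7] / [3] / [5]
  Insert 5 (step 8): P = [1, 2, 3, 5, 9] / [4, 8] / [6];  Q = [1, 2, 4, 6, 7] / [3, 8] / [5]
  Insert 7 (step 9): P = [1, 2, 3, 5, 7] / [4, 8, 9] / [6];  Q = [1, 2, 4, 6, 7] / [3, 8, 9] / [5]
Final shape: (5, 3, 1).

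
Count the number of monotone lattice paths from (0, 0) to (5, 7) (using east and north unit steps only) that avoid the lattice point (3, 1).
Number of paths = 680

Total paths from (0, 0) to (5, 7): C(12, 5) = 792. Paths through (3, 1): (paths (0, 0) → (3, 1)) × (paths (3, 1) → (5, 7)) = C(4, 3) · C(8, 2) = 4 · 28 = 112. Avoidance count = 792 − 112 = 680.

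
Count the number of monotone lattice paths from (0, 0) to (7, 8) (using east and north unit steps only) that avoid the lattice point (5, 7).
Number of paths = 4059

Total paths from (0, 0) to (7, 8): C(15, 7) = 6435. Paths through (5, 7): (paths (0, 0) → (5, 7)) × (paths (5, 7) → (7, 8)) = C(12, 5) · C(3, 2) = 792 · 3 = 2376. Avoidance count = 6435 − 2376 = 4059.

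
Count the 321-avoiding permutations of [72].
C_72 = 20276890389709399862928998568254641025700

These 321-avoiding permutations are counted by the Catalan number C_n = (1/(n + 1)) · C(2n, n). For n = 72: C_72 = (1/73) · C(144, 72) = 1480212998448786189993816895482588794876100/73 = 20276890389709399862928998568254641025700.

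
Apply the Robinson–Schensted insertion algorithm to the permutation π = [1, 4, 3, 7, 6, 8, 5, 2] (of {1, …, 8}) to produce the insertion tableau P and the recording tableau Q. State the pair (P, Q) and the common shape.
P = [1, 2, 5, 8] / [3, 6] / [4] / [7];  Q = [1, 2, 4, 6] / [3, 5] / [7] / [8];  common shape = (4, 2, 1, 1)

Row-insert the values π_1, π_2, … into P one at a time, bumping the leftmost entry strictly greater than the inserted value down to the next row. The recording tableau Q records, in position (i, j), the step at which that cell was added to P.
  Insert 1 (step 1): P = [1];  Q = [1]
  Insert 4 (step 2): P = [1, 4];  Q = [1, 2]
  Insert 3 (step 3): P = [1, 3] / [4];  Q = [1, 2] / [3]
  Insert 7 (step 4): P = [1, 3, 7] / [4];  Q = [1, 2, 4] / [3]
  Insert 6 (step 5): P = [1, 3, 6] / [4, 7];  Q = [1, 2, 4] / [3, 5]
  Insert 8 (step 6): P = [1, 3, 6, 8] / [4, 7];  Q = [1, 2, 4, 6] / [3, 5]
  Insert 5 (step 7): P = [1, 3, 5, 8] / [4, 6] / [7];  Q = [1, 2, 4, 6] / [3, 5] / [7]
  Insert 2 (step 8): P = [1, 2, 5, 8] / [3, 6] / [4] / [7];  Q = [1, 2, 4, 6] / [3, 5] / [7] / [8]
Final shape: (4, 2, 1, 1).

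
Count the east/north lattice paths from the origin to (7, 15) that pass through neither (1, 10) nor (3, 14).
Number of paths = 162887

Inclusion–exclusion. Total paths: C(22, 7) = 170544. Through P₁: C(11, 1)·C(11, 6) = 5082. Through P₂: C(17, 3)·C(5, 4) = 3400. Since P₁ is strictly southwest of P₂, a monotone path through both must visit P₁ then P₂; paths through both = C(11, 1)·C(6, 2)·C(5, 4) = 825. Avoid both = 170544 − 5082 − 3400 + 825 = 162887.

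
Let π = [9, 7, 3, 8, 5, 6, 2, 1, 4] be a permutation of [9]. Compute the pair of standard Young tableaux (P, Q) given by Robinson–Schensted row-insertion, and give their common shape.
P = [1, 4, 6] / [2, 5] / [3, 8] / [7] / [9];  Q = [1, 4, 6] / [2, 5] / [3, 9] / [7] / [8];  common shape = (3, 2, 2, 1, 1)

Row-insert the values π_1, π_2, … into P one at a time, bumping the leftmost entry strictly greater than the inserted value down to the next row. The recording tableau Q records, in position (i, j), the step at which that cell was added to P.
  Insert 9 (step 1): P = [9];  Q = [1]
  Insert 7 (step 2): P = [7] / [9];  Q = [1] / [2]
  Insert 3 (step 3): P = [3] / [7] / [9];  Q = [1] / [2] / [3]
  Insert 8 (step 4): P = [3, 8] / [7] / [9];  Q = [1, 4] / [2] / [3]
  Insert 5 (step 5): P = [3, 5] / [7, 8] / [9];  Q = [1, 4] / [2, 5] / [3]
  Insert 6 (step 6): P = [3, 5, 6] / [7, 8] / [9];  Q = [1, 4, 6] / [2, 5] / [3]
  Insert 2 (step 7): P = [2, 5, 6] / [3, 8] / [7] / [9];  Q = [1, 4, 6] / [2, 5] / [3] / [7]
  Insert 1 (step 8): P = [1, 5, 6] / [2, 8] / [3] / [7] / [9];  Q = [1, 4, 6] / [2, 5] / [3] / [7] / [8]
  Insert 4 (step 9): P = [1, 4, 6] / [2, 5] / [3, 8] / [7] / [9];  Q = [1, 4, 6] / [2, 5] / [3, 9] / [7] / [8]
Final shape: (3, 2, 2, 1, 1).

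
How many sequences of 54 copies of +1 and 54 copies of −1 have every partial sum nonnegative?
C_54 = 451959718027953471447609509424

These ballot sequences are counted by the Catalan number C_n = (1/(n + 1)) · C(2n, n). For n = 54: C_54 = (1/55) · C(108, 54) = 24857784491537440929618523018320/55 = 451959718027953471447609509424.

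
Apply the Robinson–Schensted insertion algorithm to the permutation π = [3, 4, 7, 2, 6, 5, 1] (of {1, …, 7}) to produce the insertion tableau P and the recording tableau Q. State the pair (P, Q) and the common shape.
P = [1, 4, 5] / [2, 6] / [3] / [7];  Q = [1, 2, 3] / [4, 5] / [6] / [7];  common shape = (3, 2, 1, 1)

Row-insert the values π_1, π_2, … into P one at a time, bumping the leftmost entry strictly greater than the inserted value down to the next row. The recording tableau Q records, in position (i, j), the step at which that cell was added to P.
  Insert 3 (step 1): P = [3];  Q = [1]
  Insert 4 (step 2): P = [3, 4];  Q = [1, 2]
  Insert 7 (step 3): P = [3, 4, 7];  Q = [1, 2, 3]
  Insert 2 (step 4): P = [2, 4, 7] / [3];  Q = [1, 2, 3] / [4]
  Insert 6 (step 5): P = [2, 4, 6] / [3, 7];  Q = [1, 2, 3] / [4, 5]
  Insert 5 (step 6): P = [2, 4, 5] / [3, 6] / [7];  Q = [1, 2, 3] / [4, 5] / [6]
  Insert 1 (step 7): P = [1, 4, 5] / [2, 6] / [3] / [7];  Q = [1, 2, 3] / [4, 5] / [6] / [7]
Final shape: (3, 2, 1, 1).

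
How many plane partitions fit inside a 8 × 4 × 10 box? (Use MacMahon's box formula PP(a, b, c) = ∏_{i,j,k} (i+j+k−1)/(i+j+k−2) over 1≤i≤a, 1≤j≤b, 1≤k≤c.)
PP(8, 4, 10) = 1268665346776464

Evaluate the triple product over i = 1..8, j = 1..4, k = 1..10. The factors are (2/1) · (3/2) · (4/3) · (5/4) · (6/5) · (7/6) · (8/7) · (9/8) · … (320 factors total). The numerators and denominators telescope so the product is an integer; carrying out the multiplication exactly gives PP(8, 4, 10) = 1268665346776464.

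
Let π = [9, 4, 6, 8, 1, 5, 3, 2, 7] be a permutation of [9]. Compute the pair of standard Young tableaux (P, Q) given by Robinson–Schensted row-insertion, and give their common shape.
P = [1, 2, 7] / [3, 5, 8] / [4] / [6] / [9];  Q = [1, 3, 4] / [2, 6, 9] / [5] / [7] / [8];  common shape = (3, 3, 1, 1, 1)

Row-insert the values π_1, π_2, … into P one at a time, bumping the leftmost entry strictly greater than the inserted value down to the next row. The recording tableau Q records, in position (i, j), the step at which that cell was added to P.
  Insert 9 (step 1): P = [9];  Q = [1]
  Insert 4 (step 2): P = [4] / [9];  Q = [1] / [2]
  Insert 6 (step 3): P = [4, 6] / [9];  Q = [1, 3] / [2]
  Insert 8 (step 4): P = [4, 6, 8] / [9];  Q = [1, 3, 4] / [2]
  Insert 1 (step 5): P = [1, 6, 8] / [4] / [9];  Q = [1, 3, 4] / [2] / [5]
  Insert 5 (step 6): P = [1, 5, 8] / [4, 6] / [9];  Q = [1, 3, 4] / [2, 6] / [5]
  Insert 3 (step 7): P = [1, 3, 8] / [4, 5] / [6] / [9];  Q = [1, 3, 4] / [2, 6] / [5] / [7]
  Insert 2 (step 8): P = [1, 2, 8] / [3, 5] / [4] / [6] / [9];  Q = [1, 3, 4] / [2, 6] / [5] / [7] / [8]
  Insert 7 (step 9): P = [1, 2, 7] / [3, 5, 8] / [4] / [6] / [9];  Q = [1, 3, 4] / [2, 6, 9] / [5] / [7] / [8]
Final shape: (3, 3, 1, 1, 1).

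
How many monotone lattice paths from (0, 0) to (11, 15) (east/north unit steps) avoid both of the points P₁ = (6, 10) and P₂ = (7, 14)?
Number of paths = 5326944

Inclusion–exclusion. Total paths: C(26, 11) = 7726160. Through P₁: C(16, 6)·C(10, 5) = 2018016. Through P₂: C(21, 7)·C(5, 4) = 581400. Since P₁ is strictly southwest of P₂, a monotone path through both must visit P₁ then P₂; paths through both = C(16, 6)·C(5, 1)·C(5, 4) = 200200. Avoid both = 7726160 − 2018016 − 581400 + 200200 = 5326944.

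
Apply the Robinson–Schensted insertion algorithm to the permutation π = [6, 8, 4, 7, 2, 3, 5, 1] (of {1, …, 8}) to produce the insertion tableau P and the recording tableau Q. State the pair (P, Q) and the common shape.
P = [1, 3, 5] / [2, 7] / [4, 8] / [6];  Q = [1, 2, 7] / [3, 4] / [5, 6] / [8];  common shape = (3, 2, 2, 1)

Row-insert the values π_1, π_2, … into P one at a time, bumping the leftmost entry strictly greater than the inserted value down to the next row. The recording tableau Q records, in position (i, j), the step at which that cell was added to P.
  Insert 6 (step 1): P = [6];  Q = [1]
  Insert 8 (step 2): P = [6, 8];  Q = [1, 2]
  Insert 4 (step 3): P = [4, 8] / [6];  Q = [1, 2] / [3]
  Insert 7 (step 4): P = [4, 7] / [6, 8];  Q = [1, 2] / [3, 4]
  Insert 2 (step 5): P = [2, 7] / [4, 8] / [6];  Q = [1, 2] / [3, 4] / [5]
  Insert 3 (step 6): P = [2, 3] / [4, 7] / [6, 8];  Q = [1, 2] / [3, 4] / [5, 6]
  Insert 5 (step 7): P = [2, 3, 5] / [4, 7] / [6, 8];  Q = [1, 2, 7] / [3, 4] / [5, 6]
  Insert 1 (step 8): P = [1, 3, 5] / [2, 7] / [4, 8] / [6];  Q = [1, 2, 7] / [3, 4] / [5, 6] / [8]
Final shape: (3, 2, 2, 1).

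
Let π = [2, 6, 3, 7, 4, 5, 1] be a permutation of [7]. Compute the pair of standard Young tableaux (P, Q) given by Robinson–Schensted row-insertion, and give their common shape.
P = [1, 3, 4, 5] / [2, 7] / [6];  Q = [1, 2, 4, 6] / [3, 5] / [7];  common shape = (4, 2, 1)

Row-insert the values π_1, π_2, … into P one at a time, bumping the leftmost entry strictly greater than the inserted value down to the next row. The recording tableau Q records, in position (i, j), the step at which that cell was added to P.
  Insert 2 (step 1): P = [2];  Q = [1]
  Insert 6 (step 2): P = [2, 6];  Q = [1, 2]
  Insert 3 (step 3): P = [2, 3] / [6];  Q = [1, 2] / [3]
  Insert 7 (step 4): P = [2, 3, 7] / [6];  Q = [1, 2, 4] / [3]
  Insert 4 (step 5): P = [2, 3, 4] / [6, 7];  Q = [1, 2, 4] / [3, 5]
  Insert 5 (step 6): P = [2, 3, 4, 5] / [6, 7];  Q = [1, 2, 4, 6] / [3, 5]
  Insert 1 (step 7): P = [1, 3, 4, 5] / [2, 7] / [6];  Q = [1, 2, 4, 6] / [3, 5] / [7]
Final shape: (4, 2, 1).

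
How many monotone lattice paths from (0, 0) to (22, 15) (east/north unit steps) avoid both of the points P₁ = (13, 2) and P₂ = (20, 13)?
Number of paths = 5893021140

Inclusion–exclusion. Total paths: C(37, 22) = 9364199760. Through P₁: C(15, 13)·C(22, 9) = 52229100. Through P₂: C(33, 20)·C(4, 2) = 3438998640. Since P₁ is strictly southwest of P₂, a monotone path through both must visit P₁ then P₂; paths through both = C(15, 13)·C(18, 7)·C(4, 2) = 20049120. Avoid both = 9364199760 − 52229100 − 3438998640 + 20049120 = 5893021140.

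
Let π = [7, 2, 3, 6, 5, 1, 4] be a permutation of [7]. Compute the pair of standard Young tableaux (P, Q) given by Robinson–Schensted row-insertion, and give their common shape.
P = [1, 3, 4] / [2, 5] / [6] / [7];  Q = [1, 3, 4] / [2, 7] / [5] / [6];  common shape = (3, 2, 1, 1)

Row-insert the values π_1, π_2, … into P one at a time, bumping the leftmost entry strictly greater than the inserted value down to the next row. The recording tableau Q records, in position (i, j), the step at which that cell was added to P.
  Insert 7 (step 1): P = [7];  Q = [1]
  Insert 2 (step 2): P = [2] / [7];  Q = [1] / [2]
  Insert 3 (step 3): P = [2, 3] / [7];  Q = [1, 3] / [2]
  Insert 6 (step 4): P = [2, 3, 6] / [7];  Q = [1, 3, 4] / [2]
  Insert 5 (step 5): P = [2, 3, 5] / [6] / [7];  Q = [1, 3, 4] / [2] / [5]
  Insert 1 (step 6): P = [1, 3, 5] / [2] / [6] / [7];  Q = [1, 3, 4] / [2] / [5] / [6]
  Insert 4 (step 7): P = [1, 3, 4] / [2, 5] / [6] / [7];  Q = [1, 3, 4] / [2, 7] / [5] / [6]
Final shape: (3, 2, 1, 1).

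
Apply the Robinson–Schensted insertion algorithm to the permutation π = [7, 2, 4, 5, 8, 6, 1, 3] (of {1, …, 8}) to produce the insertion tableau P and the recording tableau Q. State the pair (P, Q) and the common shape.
P = [1, 3, 5, 6] / [2, 4] / [7, 8];  Q = [1, 3, 4, 5] / [2, 6] / [7, 8];  common shape = (4, 2, 2)

Row-insert the values π_1, π_2, … into P one at a time, bumping the leftmost entry strictly greater than the inserted value down to the next row. The recording tableau Q records, in position (i, j), the step at which that cell was added to P.
  Insert 7 (step 1): P = [7];  Q = [1]
  Insert 2 (step 2): P = [2] / [7];  Q = [1] / [2]
  Insert 4 (step 3): P = [2, 4] / [7];  Q = [1, 3] / [2]
  Insert 5 (step 4): P = [2, 4, 5] / [7];  Q = [1, 3, 4] / [2]
  Insert 8 (step 5): P = [2, 4, 5, 8] / [7];  Q = [1, 3, 4, 5] / [2]
  Insert 6 (step 6): P = [2, 4, 5, 6] / [7, 8];  Q = [1, 3, 4, 5] / [2, 6]
  Insert 1 (step 7): P = [1, 4, 5, 6] / [2, 8] / [7];  Q = [1, 3, 4, 5] / [2, 6] / [7]
  Insert 3 (step 8): P = [1, 3, 5, 6] / [2, 4] / [7, 8];  Q = [1, 3, 4, 5] / [2, 6] / [7, 8]
Final shape: (4, 2, 2).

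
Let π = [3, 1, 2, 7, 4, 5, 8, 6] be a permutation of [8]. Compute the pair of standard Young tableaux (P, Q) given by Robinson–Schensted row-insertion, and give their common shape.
P = [1, 2, 4, 5, 6] / [3, 7, 8];  Q = [1, 3, 4, 6, 7] / [2, 5, 8];  common shape = (5, 3)

Row-insert the values π_1, π_2, … into P one at a time, bumping the leftmost entry strictly greater than the inserted value down to the next row. The recording tableau Q records, in position (i, j), the step at which that cell was added to P.
  Insert 3 (step 1): P = [3];  Q = [1]
  Insert 1 (step 2): P = [1] / [3];  Q = [1] / [2]
  Insert 2 (step 3): P = [1, 2] / [3];  Q = [1, 3] / [2]
  Insert 7 (step 4): P = [1, 2, 7] / [3];  Q = [1, 3, 4] / [2]
  Insert 4 (step 5): P = [1, 2, 4] / [3, 7];  Q = [1, 3, 4] / [2, 5]
  Insert 5 (step 6): P = [1, 2, 4, 5] / [3, 7];  Q = [1, 3, 4, 6] / [2, 5]
  Insert 8 (step 7): P = [1, 2, 4, 5, 8] / [3, 7];  Q = [1, 3, 4, 6, 7] / [2, 5]
  Insert 6 (step 8): P = [1, 2, 4, 5, 6] / [3, 7, 8];  Q = [1, 3, 4, 6, 7] / [2, 5, 8]
Final shape: (5, 3).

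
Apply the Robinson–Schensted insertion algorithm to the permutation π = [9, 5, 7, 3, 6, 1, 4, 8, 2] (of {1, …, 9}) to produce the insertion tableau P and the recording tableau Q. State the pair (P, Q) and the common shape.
P = [1, 2, 8] / [3, 4] / [5, 6] / [7] / [9];  Q = [1, 3, 8] / [2, 5] / [4, 7] / [6] / [9];  common shape = (3, 2, 2, 1, 1)

Row-insert the values π_1, π_2, … into P one at a time, bumping the leftmost entry strictly greater than the inserted value down to the next row. The recording tableau Q records, in position (i, j), the step at which that cell was added to P.
  Insert 9 (step 1): P = [9];  Q = [1]
  Insert 5 (step 2): P = [5] / [9];  Q = [1] / [2]
  Insert 7 (step 3): P = [5, 7] / [9];  Q = [1, 3] / [2]
  Insert 3 (step 4): P = [3, 7] / [5] / [9];  Q = [1, 3] / [2] / [4]
  Insert 6 (step 5): P = [3, 6] / [5, 7] / [9];  Q = [1, 3] / [2, 5] / [4]
  Insert 1 (step 6): P = [1, 6] / [3, 7] / [5] / [9];  Q = [1, 3] / [2, 5] / [4] / [6]
  Insert 4 (step 7): P = [1, 4] / [3, 6] / [5, 7] / [9];  Q = [1, 3] / [2, 5] / [4, 7] / [6]
  Insert 8 (step 8): P = [1, 4, 8] / [3, 6] / [5, 7] / [9];  Q = [1, 3, 8] / [2, 5] / [4, 7] / [6]
  Insert 2 (step 9): P = [1, 2, 8] / [3, 4] / [5, 6] / [7] / [9];  Q = [1, 3, 8] / [2, 5] / [4, 7] / [6] / [9]
Final shape: (3, 2, 2, 1, 1).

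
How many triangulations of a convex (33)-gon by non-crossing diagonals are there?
C_31 = 14544636039226909

These polygon triangulations are counted by the Catalan number C_n = (1/(n + 1)) · C(2n, n). For n = 31: C_31 = (1/32) · C(62, 31) = 465428353255261088/32 = 14544636039226909.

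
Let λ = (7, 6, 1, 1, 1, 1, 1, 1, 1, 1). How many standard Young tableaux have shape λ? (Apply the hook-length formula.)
# SYT of shape (7, 6, 1, 1, 1, 1, 1, 1, 1, 1) = 18706545

Hook-length formula: f^λ = n! / Π hook(c), product over all cells c of the Young diagram. For λ = (7, 6, 1, 1, 1, 1, 1, 1, 1, 1), n = 21 boxes. Hook lengths by row (left-to-right, top-to-bottom): [16, 7, 6, 5, 4, 3, 1]; [14, 5, 4, 3, 2, 1]; [8]; [7]; [6]; [5]; [4]; [3]; [2]; [1]. Product of hooks = 2731180032000. So f^λ = 21! / 2731180032000 = 51090942171709440000 / 2731180032000 = 18706545.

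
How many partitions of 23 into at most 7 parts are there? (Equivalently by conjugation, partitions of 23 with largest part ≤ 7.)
p(23, parts ≤ 7) = 618

Use the recurrence p(n, m) = p(n, m−1) + p(n−m, m): either the largest part is < m (count p(n, m−1)) or the largest part is exactly m (remove one copy of m, count p(n−m, m)). With p(0, ·) = 1 this gives p(23, parts ≤ 7) = 618. (By conjugating Young diagrams, this also counts partitions of 23 into at most 7 parts.)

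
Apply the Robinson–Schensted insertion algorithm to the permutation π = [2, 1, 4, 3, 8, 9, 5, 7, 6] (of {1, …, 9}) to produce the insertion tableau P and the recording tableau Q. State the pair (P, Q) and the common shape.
P = [1, 3, 5, 6] / [2, 4, 7, 9] / [8];  Q = [1, 3, 5, 6] / [2, 4, 7, 8] / [9];  common shape = (4, 4, 1)

Row-insert the values π_1, π_2, … into P one at a time, bumping the leftmost entry strictly greater than the inserted value down to the next row. The recording tableau Q records, in position (i, j), the step at which that cell was added to P.
  Insert 2 (step 1): P = [2];  Q = [1]
  Insert 1 (step 2): P = [1] / [2];  Q = [1] / [2]
  Insert 4 (step 3): P = [1, 4] / [2];  Q = [1, 3] / [2]
  Insert 3 (step 4): P = [1, 3] / [2, 4];  Q = [1, 3] / [2, 4]
  Insert 8 (step 5): P = [1, 3, 8] / [2, 4];  Q = [1, 3, 5] / [2, 4]
  Insert 9 (step 6): P = [1, 3, 8, 9] / [2, 4];  Q = [1, 3, 5, 6] / [2, 4]
  Insert 5 (step 7): P = [1, 3, 5, 9] / [2, 4, 8];  Q = [1, 3, 5, 6] / [2, 4, 7]
  Insert 7 (step 8): P = [1, 3, 5, 7] / [2, 4, 8, 9];  Q = [1, 3, 5, 6] / [2, 4, 7, 8]
  Insert 6 (step 9): P = [1, 3, 5, 6] / [2, 4, 7, 9] / [8];  Q = [1, 3, 5, 6] / [2, 4, 7, 8] / [9]
Final shape: (4, 4, 1).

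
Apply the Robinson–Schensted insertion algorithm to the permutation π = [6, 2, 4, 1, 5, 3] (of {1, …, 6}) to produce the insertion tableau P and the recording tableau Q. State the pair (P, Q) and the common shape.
P = [1, 3, 5] / [2, 4] / [6];  Q = [1, 3, 5] / [2, 6] / [4];  common shape = (3, 2, 1)

Row-insert the values π_1, π_2, … into P one at a time, bumping the leftmost entry strictly greater than the inserted value down to the next row. The recording tableau Q records, in position (i, j), the step at which that cell was added to P.
  Insert 6 (step 1): P = [6];  Q = [1]
  Insert 2 (step 2): P = [2] / [6];  Q = [1] / [2]
  Insert 4 (step 3): P = [2, 4] / [6];  Q = [1, 3] / [2]
  Insert 1 (step 4): P = [1, 4] / [2] / [6];  Q = [1, 3] / [2] / [4]
  Insert 5 (step 5): P = [1, 4, 5] / [2] / [6];  Q = [1, 3, 5] / [2] / [4]
  Insert 3 (step 6): P = [1, 3, 5] / [2, 4] / [6];  Q = [1, 3, 5] / [2, 6] / [4]
Final shape: (3, 2, 1).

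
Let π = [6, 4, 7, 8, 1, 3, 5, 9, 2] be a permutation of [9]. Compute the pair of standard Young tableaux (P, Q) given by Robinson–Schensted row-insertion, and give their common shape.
P = [1, 2, 5, 9] / [3, 7, 8] / [4] / [6];  Q = [1, 3, 4, 8] / [2, 6, 7] / [5] / [9];  common shape = (4, 3, 1, 1)

Row-insert the values π_1, π_2, … into P one at a time, bumping the leftmost entry strictly greater than the inserted value down to the next row. The recording tableau Q records, in position (i, j), the step at which that cell was added to P.
  Insert 6 (step 1): P = [6];  Q = [1]
  Insert 4 (step 2): P = [4] / [6];  Q = [1] / [2]
  Insert 7 (step 3): P = [4, 7] / [6];  Q = [1, 3] / [2]
  Insert 8 (step 4): P = [4, 7, 8] / [6];  Q = [1, 3, 4] / [2]
  Insert 1 (step 5): P = [1, 7, 8] / [4] / [6];  Q = [1, 3, 4] / [2] / [5]
  Insert 3 (step 6): P = [1, 3, 8] / [4, 7] / [6];  Q = [1, 3, 4] / [2, 6] / [5]
  Insert 5 (step 7): P = [1, 3, 5] / [4, 7, 8] / [6];  Q = [1, 3, 4] / [2, 6, 7] / [5]
  Insert 9 (step 8): P = [1, 3, 5, 9] / [4, 7, 8] / [6];  Q = [1, 3, 4, 8] / [2, 6, 7] / [5]
  Insert 2 (step 9): P = [1, 2, 5, 9] / [3, 7, 8] / [4] / [6];  Q = [1, 3, 4, 8] / [2, 6, 7] / [5] / [9]
Final shape: (4, 3, 1, 1).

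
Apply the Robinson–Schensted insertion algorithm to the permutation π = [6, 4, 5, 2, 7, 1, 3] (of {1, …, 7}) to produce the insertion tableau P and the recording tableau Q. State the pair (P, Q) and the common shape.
P = [1, 3, 7] / [2, 5] / [4] / [6];  Q = [1, 3, 5] / [2, 7] / [4] / [6];  common shape = (3, 2, 1, 1)

Row-insert the values π_1, π_2, … into P one at a time, bumping the leftmost entry strictly greater than the inserted value down to the next row. The recording tableau Q records, in position (i, j), the step at which that cell was added to P.
  Insert 6 (step 1): P = [6];  Q = [1]
  Insert 4 (step 2): P = [4] / [6];  Q = [1] / [2]
  Insert 5 (step 3): P = [4, 5] / [6];  Q = [1, 3] / [2]
  Insert 2 (step 4): P = [2, 5] / [4] / [6];  Q = [1, 3] / [2] / [4]
  Insert 7 (step 5): P = [2, 5, 7] / [4] / [6];  Q = [1, 3, 5] / [2] / [4]
  Insert 1 (step 6): P = [1, 5, 7] / [2] / [4] / [6];  Q = [1, 3, 5] / [2] / [4] / [6]
  Insert 3 (step 7): P = [1, 3, 7] / [2, 5] / [4] / [6];  Q = [1, 3, 5] / [2, 7] / [4] / [6]
Final shape: (3, 2, 1, 1).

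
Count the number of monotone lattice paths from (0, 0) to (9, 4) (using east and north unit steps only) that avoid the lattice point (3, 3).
Number of paths = 575

Total paths from (0, 0) to (9, 4): C(13, 9) = 715. Paths through (3, 3): (paths (0, 0) → (3, 3)) × (paths (3, 3) → (9, 4)) = C(6, 3) · C(7, 6) = 20 · 7 = 140. Avoidance count = 715 − 140 = 575.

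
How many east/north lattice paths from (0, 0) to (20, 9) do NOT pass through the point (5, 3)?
Number of paths = 6976221

Total paths from (0, 0) to (20, 9): C(29, 20) = 10015005. Paths through (5, 3): (paths (0, 0) → (5, 3)) × (paths (5, 3) → (20, 9)) = C(8, 5) · C(21, 15) = 56 · 54264 = 3038784. Avoidance count = 10015005 − 3038784 = 6976221.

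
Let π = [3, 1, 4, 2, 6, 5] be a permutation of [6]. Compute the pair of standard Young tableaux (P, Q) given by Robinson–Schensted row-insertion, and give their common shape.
P = [1, 2, 5] / [3, 4, 6];  Q = [1, 3, 5] / [2, 4, 6];  common shape = (3, 3)

Row-insert the values π_1, π_2, … into P one at a time, bumping the leftmost entry strictly greater than the inserted value down to the next row. The recording tableau Q records, in position (i, j), the step at which that cell was added to P.
  Insert 3 (step 1): P = [3];  Q = [1]
  Insert 1 (step 2): P = [1] / [3];  Q = [1] / [2]
  Insert 4 (step 3): P = [1, 4] / [3];  Q = [1, 3] / [2]
  Insert 2 (step 4): P = [1, 2] / [3, 4];  Q = [1, 3] / [2, 4]
  Insert 6 (step 5): P = [1, 2, 6] / [3, 4];  Q = [1, 3, 5] / [2, 4]
  Insert 5 (step 6): P = [1, 2, 5] / [3, 4, 6];  Q = [1, 3, 5] / [2, 4, 6]
Final shape: (3, 3).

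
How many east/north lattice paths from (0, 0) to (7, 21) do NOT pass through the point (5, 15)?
Number of paths = 749928

Total paths from (0, 0) to (7, 21): C(28, 7) = 1184040. Paths through (5, 15): (paths (0, 0) → (5, 15)) × (paths (5, 15) → (7, 21)) = C(20, 5) · C(8, 2) = 15504 · 28 = 434112. Avoidance count = 1184040 − 434112 = 749928.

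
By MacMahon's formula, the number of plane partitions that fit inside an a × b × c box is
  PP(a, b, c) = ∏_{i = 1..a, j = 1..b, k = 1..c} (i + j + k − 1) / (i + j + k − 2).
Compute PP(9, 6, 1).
PP(9, 6, 1) = 5005

Evaluate the triple product over i = 1..9, j = 1..6, k = 1..1. The factors are (2/1) · (3/2) · (4/3) · (5/4) · (6/5) · (7/6) · (3/2) · (4/3) · … (54 factors total). The numerators and denominators telescope so the product is an integer; carrying out the multiplication exactly gives PP(9, 6, 1) = 5005.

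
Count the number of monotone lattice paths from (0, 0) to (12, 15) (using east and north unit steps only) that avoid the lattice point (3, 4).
Number of paths = 11505260

Total paths from (0, 0) to (12, 15): C(27, 12) = 17383860. Paths through (3, 4): (paths (0, 0) → (3, 4)) × (paths (3, 4) → (12, 15)) = C(7, 3) · C(20, 9) = 35 · 167960 = 5878600. Avoidance count = 17383860 − 5878600 = 11505260.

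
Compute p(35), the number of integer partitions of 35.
p(35) = 14883

Compute p(n) via the recurrence p(n, m) = p(n, m−1) + p(n−m, m), where p(n, m) counts partitions of n with all parts ≤ m and p(n) = p(n, n). The base cases are p(0, m) = 1 and p(n, 0) = 0 for n > 0. Filling the table yields p(35) = 14883. (Euler's pentagonal recurrence is an alternative.)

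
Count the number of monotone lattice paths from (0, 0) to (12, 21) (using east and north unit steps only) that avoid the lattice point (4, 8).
Number of paths = 254089770

Total paths from (0, 0) to (12, 21): C(33, 12) = 354817320. Paths through (4, 8): (paths (0, 0) → (4, 8)) × (paths (4, 8) → (12, 21)) = C(12, 4) · C(21, 8) = 495 · 203490 = 100727550. Avoidance count = 354817320 − 100727550 = 254089770.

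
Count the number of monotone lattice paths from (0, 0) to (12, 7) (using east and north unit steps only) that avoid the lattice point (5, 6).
Number of paths = 46692

Total paths from (0, 0) to (12, 7): C(19, 12) = 50388. Paths through (5, 6): (paths (0, 0) → (5, 6)) × (paths (5, 6) → (12, 7)) = C(11, 5) · C(8, 7) = 462 · 8 = 3696. Avoidance count = 50388 − 3696 = 46692.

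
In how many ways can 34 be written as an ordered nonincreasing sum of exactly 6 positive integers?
p(34, 6 parts) = 931

Partitions of n into exactly k parts are in bijection with partitions of n − k into at most k parts (subtract 1 from each part). So p(34, exactly 6) = p(28, parts ≤ 6). Computing via the recurrence p(m, j) = p(m, j−1) + p(m−j, j) gives 931.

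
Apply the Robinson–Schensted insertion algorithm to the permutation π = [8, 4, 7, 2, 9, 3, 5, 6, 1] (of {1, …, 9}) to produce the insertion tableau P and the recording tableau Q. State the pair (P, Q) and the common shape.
P = [1, 3, 5, 6] / [2, 7, 9] / [4] / [8];  Q = [1, 3, 5, 8] / [2, 6, 7] / [4] / [9];  common shape = (4, 3, 1, 1)

Row-insert the values π_1, π_2, … into P one at a time, bumping the leftmost entry strictly greater than the inserted value down to the next row. The recording tableau Q records, in position (i, j), the step at which that cell was added to P.
  Insert 8 (step 1): P = [8];  Q = [1]
  Insert 4 (step 2): P = [4] / [8];  Q = [1] / [2]
  Insert 7 (step 3): P = [4, 7] / [8];  Q = [1, 3] / [2]
  Insert 2 (step 4): P = [2, 7] / [4] / [8];  Q = [1, 3] / [2] / [4]
  Insert 9 (step 5): P = [2, 7, 9] / [4] / [8];  Q = [1, 3, 5] / [2] / [4]
  Insert 3 (step 6): P = [2, 3, 9] / [4, 7] / [8];  Q = [1, 3, 5] / [2, 6] / [4]
  Insert 5 (step 7): P = [2, 3, 5] / [4, 7, 9] / [8];  Q = [1, 3, 5] / [2, 6, 7] / [4]
  Insert 6 (step 8): P = [2, 3, 5, 6] / [4, 7, 9] / [8];  Q = [1, 3, 5, 8] / [2, 6, 7] / [4]
  Insert 1 (step 9): P = [1, 3, 5, 6] / [2, 7, 9] / [4] / [8];  Q = [1, 3, 5, 8] / [2, 6, 7] / [4] / [9]
Final shape: (4, 3, 1, 1).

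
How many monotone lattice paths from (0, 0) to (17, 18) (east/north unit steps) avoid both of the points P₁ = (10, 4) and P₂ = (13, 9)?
Number of paths = 4105596110

Inclusion–exclusion. Total paths: C(35, 17) = 4537567650. Through P₁: C(14, 10)·C(21, 7) = 116396280. Through P₂: C(22, 13)·C(13, 4) = 355655300. Since P₁ is strictly southwest of P₂, a monotone path through both must visit P₁ then P₂; paths through both = C(14, 10)·C(8, 3)·C(13, 4) = 40080040. Avoid both = 4537567650 − 116396280 − 355655300 + 40080040 = 4105596110.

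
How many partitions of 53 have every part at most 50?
p(53, parts ≤ 50) = 329927

Use the recurrence p(n, m) = p(n, m−1) + p(n−m, m): either the largest part is < m (count p(n, m−1)) or the largest part is exactly m (remove one copy of m, count p(n−m, m)). With p(0, ·) = 1 this gives p(53, parts ≤ 50) = 329927. (By conjugating Young diagrams, this also counts partitions of 53 into at most 50 parts.)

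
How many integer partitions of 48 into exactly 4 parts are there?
p(48, 4 parts) = 816

Partitions of n into exactly k parts are in bijection with partitions of n − k into at most k parts (subtract 1 from each part). So p(48, exactly 4) = p(44, parts ≤ 4). Computing via the recurrence p(m, j) = p(m, j−1) + p(m−j, j) gives 816.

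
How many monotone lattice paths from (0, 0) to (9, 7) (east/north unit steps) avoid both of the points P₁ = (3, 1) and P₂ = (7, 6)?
Number of paths = 4108

Inclusion–exclusion. Total paths: C(16, 9) = 11440. Through P₁: C(4, 3)·C(12, 6) = 3696. Through P₂: C(13, 7)·C(3, 2) = 5148. Since P₁ is strictly southwest of P₂, a monotone path through both must visit P₁ then P₂; paths through both = C(4, 3)·C(9, 4)·C(3, 2) = 1512. Avoid both = 11440 − 3696 − 5148 + 1512 = 4108.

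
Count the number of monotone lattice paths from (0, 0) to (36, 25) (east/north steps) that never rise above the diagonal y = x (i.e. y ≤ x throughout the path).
Number of paths = 28530105553459692

By the reflection principle (André's argument), the number of monotone paths to (36, 25) with n ≤ m that never go above y = x is C(61, 36) − C(61, 37) = 87967825456500717 − 59437719903041025 = 28530105553459692.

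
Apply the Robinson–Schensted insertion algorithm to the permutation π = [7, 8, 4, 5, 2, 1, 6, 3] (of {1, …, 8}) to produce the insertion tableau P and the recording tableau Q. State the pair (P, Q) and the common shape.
P = [1, 3, 6] / [2, 5] / [4, 8] / [7];  Q = [1, 2, 7] / [3, 4] / [5, 8] / [6];  common shape = (3, 2, 2, 1)

Row-insert the values π_1, π_2, … into P one at a time, bumping the leftmost entry strictly greater than the inserted value down to the next row. The recording tableau Q records, in position (i, j), the step at which that cell was added to P.
  Insert 7 (step 1): P = [7];  Q = [1]
  Insert 8 (step 2): P = [7, 8];  Q = [1, 2]
  Insert 4 (step 3): P = [4, 8] / [7];  Q = [1, 2] / [3]
  Insert 5 (step 4): P = [4, 5] / [7, 8];  Q = [1, 2] / [3, 4]
  Insert 2 (step 5): P = [2, 5] / [4, 8] / [7];  Q = [1, 2] / [3, 4] / [5]
  Insert 1 (step 6): P = [1, 5] / [2, 8] / [4] / [7];  Q = [1, 2] / [3, 4] / [5] / [6]
  Insert 6 (step 7): P = [1, 5, 6] / [2, 8] / [4] / [7];  Q = [1, 2, 7] / [3, 4] / [5] / [6]
  Insert 3 (step 8): P = [1, 3, 6] / [2, 5] / [4, 8] / [7];  Q = [1, 2, 7] / [3, 4] / [5, 8] / [6]
Final shape: (3, 2, 2, 1).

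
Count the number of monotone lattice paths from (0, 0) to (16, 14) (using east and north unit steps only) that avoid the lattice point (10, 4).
Number of paths = 137406667

Total paths from (0, 0) to (16, 14): C(30, 16) = 145422675. Paths through (10, 4): (paths (0, 0) → (10, 4)) × (paths (10, 4) → (16, 14)) = C(14, 10) · C(16, 6) = 1001 · 8008 = 8016008. Avoidance count = 145422675 − 8016008 = 137406667.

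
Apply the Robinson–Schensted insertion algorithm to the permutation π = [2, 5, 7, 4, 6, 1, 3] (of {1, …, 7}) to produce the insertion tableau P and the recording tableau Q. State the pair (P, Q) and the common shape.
P = [1, 3, 6] / [2, 4] / [5, 7];  Q = [1, 2, 3] / [4, 5] / [6, 7];  common shape = (3, 2, 2)

Row-insert the values π_1, π_2, … into P one at a time, bumping the leftmost entry strictly greater than the inserted value down to the next row. The recording tableau Q records, in position (i, j), the step at which that cell was added to P.
  Insert 2 (step 1): P = [2];  Q = [1]
  Insert 5 (step 2): P = [2, 5];  Q = [1, 2]
  Insert 7 (step 3): P = [2, 5, 7];  Q = [1, 2, 3]
  Insert 4 (step 4): P = [2, 4, 7] / [5];  Q = [1, 2, 3] / [4]
  Insert 6 (step 5): P = [2, 4, 6] / [5, 7];  Q = [1, 2, 3] / [4, 5]
  Insert 1 (step 6): P = [1, 4, 6] / [2, 7] / [5];  Q = [1, 2, 3] / [4, 5] / [6]
  Insert 3 (step 7): P = [1, 3, 6] / [2, 4] / [5, 7];  Q = [1, 2, 3] / [4, 5] / [6, 7]
Final shape: (3, 2, 2).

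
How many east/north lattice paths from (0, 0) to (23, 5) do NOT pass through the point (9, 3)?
Number of paths = 71880

Total paths from (0, 0) to (23, 5): C(28, 23) = 98280. Paths through (9, 3): (paths (0, 0) → (9, 3)) × (paths (9, 3) → (23, 5)) = C(12, 9) · C(16, 14) = 220 · 120 = 26400. Avoidance count = 98280 − 26400 = 71880.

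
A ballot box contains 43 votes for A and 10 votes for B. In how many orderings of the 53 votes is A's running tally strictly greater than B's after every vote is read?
Strict-lead orderings = 12140948820

Total orderings of the 53 votes with 43 for A: C(53, 43) = 19499099620. By the Bertrand ballot formula (Cycle Lemma / reflection principle), the number of orderings in which A is strictly ahead of B throughout is (p − q)/(p + q) · C(p + q, p) = (43 − 10)/(43 + 10) · 19499099620 = 12140948820.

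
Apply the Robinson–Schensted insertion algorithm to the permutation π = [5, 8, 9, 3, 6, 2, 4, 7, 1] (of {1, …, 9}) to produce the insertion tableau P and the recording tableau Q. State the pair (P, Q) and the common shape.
P = [1, 4, 7] / [2, 6, 9] / [3, 8] / [5];  Q = [1, 2, 3] / [4, 5, 8] / [6, 7] / [9];  common shape = (3, 3, 2, 1)

Row-insert the values π_1, π_2, … into P one at a time, bumping the leftmost entry strictly greater than the inserted value down to the next row. The recording tableau Q records, in position (i, j), the step at which that cell was added to P.
  Insert 5 (step 1): P = [5];  Q = [1]
  Insert 8 (step 2): P = [5, 8];  Q = [1, 2]
  Insert 9 (step 3): P = [5, 8, 9];  Q = [1, 2, 3]
  Insert 3 (step 4): P = [3, 8, 9] / [5];  Q = [1, 2, 3] / [4]
  Insert 6 (step 5): P = [3, 6, 9] / [5, 8];  Q = [1, 2, 3] / [4, 5]
  Insert 2 (step 6): P = [2, 6, 9] / [3, 8] / [5];  Q = [1, 2, 3] / [4, 5] / [6]
  Insert 4 (step 7): P = [2, 4, 9] / [3, 6] / [5, 8];  Q = [1, 2, 3] / [4, 5] / [6, 7]
  Insert 7 (step 8): P = [2, 4, 7] / [3, 6, 9] / [5, 8];  Q = [1, 2, 3] / [4, 5, 8] / [6, 7]
  Insert 1 (step 9): P = [1, 4, 7] / [2, 6, 9] / [3, 8] / [5];  Q = [1, 2, 3] / [4, 5, 8] / [6, 7] / [9]
Final shape: (3, 3, 2, 1).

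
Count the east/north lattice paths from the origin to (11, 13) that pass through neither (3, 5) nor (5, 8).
Number of paths = 1439550

Inclusion–exclusion. Total paths: C(24, 11) = 2496144. Through P₁: C(8, 3)·C(16, 8) = 720720. Through P₂: C(13, 5)·C(11, 6) = 594594. Since P₁ is strictly southwest of P₂, a monotone path through both must visit P₁ then P₂; paths through both = C(8, 3)·C(5, 2)·C(11, 6) = 258720. Avoid both = 2496144 − 720720 − 594594 + 258720 = 1439550.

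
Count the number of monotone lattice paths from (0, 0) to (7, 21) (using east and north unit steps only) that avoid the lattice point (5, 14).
Number of paths = 765432

Total paths from (0, 0) to (7, 21): C(28, 7) = 1184040. Paths through (5, 14): (paths (0, 0) → (5, 14)) × (paths (5, 14) → (7, 21)) = C(19, 5) · C(9, 2) = 11628 · 36 = 418608. Avoidance count = 1184040 − 418608 = 765432.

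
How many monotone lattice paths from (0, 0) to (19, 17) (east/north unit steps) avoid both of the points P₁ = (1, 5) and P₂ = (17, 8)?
Number of paths = 8019370395

Inclusion–exclusion. Total paths: C(36, 19) = 8597496600. Through P₁: C(6, 1)·C(30, 18) = 518959350. Through P₂: C(25, 17)·C(11, 2) = 59486625. Since P₁ is strictly southwest of P₂, a monotone path through both must visit P₁ then P₂; paths through both = C(6, 1)·C(19, 16)·C(11, 2) = 319770. Avoid both = 8597496600 − 518959350 − 59486625 + 319770 = 8019370395.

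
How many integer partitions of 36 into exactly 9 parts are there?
p(36, 9 parts) = 1845

Partitions of n into exactly k parts are in bijection with partitions of n − k into at most k parts (subtract 1 from each part). So p(36, exactly 9) = p(27, parts ≤ 9). Computing via the recurrence p(m, j) = p(m, j−1) + p(m−j, j) gives 1845.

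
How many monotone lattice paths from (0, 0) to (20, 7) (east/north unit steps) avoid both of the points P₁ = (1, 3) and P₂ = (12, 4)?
Number of paths = 560230

Inclusion–exclusion. Total paths: C(27, 20) = 888030. Through P₁: C(4, 1)·C(23, 19) = 35420. Through P₂: C(16, 12)·C(11, 8) = 300300. Since P₁ is strictly southwest of P₂, a monotone path through both must visit P₁ then P₂; paths through both = C(4, 1)·C(12, 11)·C(11, 8) = 7920. Avoid both = 888030 − 35420 − 300300 + 7920 = 560230.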